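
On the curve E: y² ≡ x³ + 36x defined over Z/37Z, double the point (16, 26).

(26, 30)

tangent at (16, 26): λ = (3·16² + 36)/(2·26) ≡ 27/15. 15⁻¹ ≡ 5 (mod 37), so λ ≡ 27·5 ≡ 24.
  x = λ² - 16 - 16 = 576 - 32 ≡ 26; y = λ·(16 - 26) - 26 ≡ 30. → (26, 30)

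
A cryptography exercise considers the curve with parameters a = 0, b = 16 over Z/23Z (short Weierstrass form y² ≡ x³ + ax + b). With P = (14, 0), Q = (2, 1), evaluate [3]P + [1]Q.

First 3P:
Repeated addition: build up to 3P.
2P: (14, 0) + (14, 0): same x and y₁ ≡ -y₂, so the sum is O.
3P: O + (14, 0) = (14, 0) (identity).
3P = (14, 0).
Finally 3P + Q:
(14, 0) + (2, 1). λ = (1 - 0)/(2 - 14) ≡ 1/11 mod 23. 11⁻¹ ≡ 21 (mod 23), so λ ≡ 21.
  x = λ² - 14 - 2 = 441 - 16 ≡ 11; y = λ·(14 - 11) - 0 ≡ 17. → (11, 17)

(11, 17)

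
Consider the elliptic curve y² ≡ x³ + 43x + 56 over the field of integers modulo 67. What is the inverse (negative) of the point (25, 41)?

-(25, 41) = (25, -41 mod 67) = (25, 26).

(25, 26)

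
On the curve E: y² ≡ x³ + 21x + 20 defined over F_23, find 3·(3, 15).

Write G = (3, 15).
Repeated addition: build up to 3G.
2G: tangent at (3, 15): λ = (3·3² + 21)/(2·15) ≡ 2/7. 7⁻¹ ≡ 10 (mod 23) since 7·10 = 70 ≡ 1, so λ ≡ 2·10 ≡ 20.
  x = λ² - 3 - 3 = 400 - 6 ≡ 3; y = λ·(3 - 3) - 15 ≡ 8. → (3, 8)
3G: (3, 8) + (3, 15): same x and y₁ ≡ -y₂, so the sum is the point at infinity.

O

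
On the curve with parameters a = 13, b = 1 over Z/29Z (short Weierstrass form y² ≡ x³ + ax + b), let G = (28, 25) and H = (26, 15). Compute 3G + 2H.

First 3G:
Repeated addition: build up to 3G.
2G: tangent at (28, 25): λ = (3·28² + 13)/(2·25) ≡ 16/21. 21⁻¹ ≡ 18 (mod 29) since 21·18 = 378 ≡ 1, so λ ≡ 16·18 ≡ 27.
  x = λ² - 28 - 28 = 729 - 56 ≡ 6; y = λ·(28 - 6) - 25 ≡ 18. → (6, 18)
3G: (6, 18) + (28, 25). λ = (25 - 18)/(28 - 6) ≡ 7/22 mod 29. 22⁻¹ ≡ 4 (mod 29), so λ ≡ 28.
  x = λ² - 6 - 28 = 784 - 34 ≡ 25; y = λ·(6 - 25) - 18 ≡ 1. → (25, 1)
3G = (25, 1).
Next 2H:
Repeated addition: build up to 2H.
2H: tangent at (26, 15): λ = (3·26² + 13)/(2·15) ≡ 11/1. 1⁻¹ ≡ 1 (mod 29), so λ ≡ 11·1 ≡ 11.
  x = λ² - 26 - 26 = 121 - 52 ≡ 11; y = λ·(26 - 11) - 15 ≡ 5. → (11, 5)
2H = (11, 5).
Finally 3G + 2H:
(25, 1) + (11, 5). λ = (5 - 1)/(11 - 25) ≡ 4/15 mod 29. 15⁻¹ ≡ 2 (mod 29), so λ ≡ 8.
  x = λ² - 25 - 11 = 64 - 36 ≡ 28; y = λ·(25 - 28) - 1 ≡ 4. → (28, 4)

(28, 4)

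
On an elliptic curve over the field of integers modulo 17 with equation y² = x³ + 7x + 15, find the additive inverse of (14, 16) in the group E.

(14, 1)

-(14, 16) = (14, -16 mod 17) = (14, 1).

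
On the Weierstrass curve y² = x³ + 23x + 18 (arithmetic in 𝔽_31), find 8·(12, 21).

Write Q = (12, 21).
Double-and-add on 8 = (1000)₂. Start with Q = (12, 21) for the leading 1-bit.
double: tangent at (12, 21): λ = (3·12² + 23)/(2·21) ≡ 21/11. 11⁻¹ ≡ 17 (mod 31), so λ ≡ 21·17 ≡ 16.
  x = λ² - 12 - 12 = 256 - 24 ≡ 15; y = λ·(12 - 15) - 21 ≡ 24. → (15, 24)
double: tangent at (15, 24): λ = (3·15² + 23)/(2·24) ≡ 16/17. 17⁻¹ ≡ 11 (mod 31), so λ ≡ 16·11 ≡ 21.
  x = λ² - 15 - 15 = 441 - 30 ≡ 8; y = λ·(15 - 8) - 24 ≡ 30. → (8, 30)
double: tangent at (8, 30): λ = (3·8² + 23)/(2·30) ≡ 29/29. 29⁻¹ ≡ 15 (mod 31), so λ ≡ 29·15 ≡ 1.
  x = λ² - 8 - 8 = 1 - 16 ≡ 16; y = λ·(8 - 16) - 30 ≡ 24. → (16, 24)

(16, 24)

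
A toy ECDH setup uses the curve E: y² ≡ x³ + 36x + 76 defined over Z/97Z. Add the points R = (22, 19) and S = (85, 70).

(22, 19) + (85, 70). λ = (70 - 19)/(85 - 22) ≡ 51/63 mod 97. 63⁻¹ ≡ 77 (mod 97), so λ ≡ 47.
  x = λ² - 22 - 85 = 2209 - 107 ≡ 65; y = λ·(22 - 65) - 19 ≡ 94. → (65, 94)

(65, 94)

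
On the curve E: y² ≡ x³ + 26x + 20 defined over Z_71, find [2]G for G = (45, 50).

(11, 69)

tangent at (45, 50): λ = (3·45² + 26)/(2·50) ≡ 66/29. 29⁻¹ ≡ 49 (mod 71), so λ ≡ 66·49 ≡ 39.
  x = λ² - 45 - 45 = 1521 - 90 ≡ 11; y = λ·(45 - 11) - 50 ≡ 69. → (11, 69)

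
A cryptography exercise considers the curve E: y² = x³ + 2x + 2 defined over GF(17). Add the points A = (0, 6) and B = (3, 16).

(0, 6) + (3, 16). λ = (16 - 6)/(3 - 0) ≡ 10/3 mod 17. 3⁻¹ ≡ 6 (mod 17), so λ ≡ 9.
  x = λ² - 0 - 3 = 81 - 3 ≡ 10; y = λ·(0 - 10) - 6 ≡ 6. → (10, 6)

(10, 6)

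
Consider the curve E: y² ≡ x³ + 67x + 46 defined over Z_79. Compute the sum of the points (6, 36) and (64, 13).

(6, 36) + (64, 13). λ = (13 - 36)/(64 - 6) ≡ 56/58 mod 79. 58⁻¹ ≡ 15 (mod 79), so λ ≡ 50.
  x = λ² - 6 - 64 = 2500 - 70 ≡ 60; y = λ·(6 - 60) - 36 ≡ 29. → (60, 29)

(60, 29)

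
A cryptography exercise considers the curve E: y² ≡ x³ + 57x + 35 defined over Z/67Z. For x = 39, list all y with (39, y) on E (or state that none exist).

2, 65

x³ + 57x + 35 = 61577 ≡ 4 (mod 67).
Square roots of 4 mod 67: 2 and 65 (since 2² = 4 ≡ 4).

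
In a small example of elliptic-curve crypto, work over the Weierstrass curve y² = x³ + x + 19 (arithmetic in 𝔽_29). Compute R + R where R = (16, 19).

tangent at (16, 19): λ = (3·16² + 1)/(2·19) ≡ 15/9. 9⁻¹ ≡ 13 (mod 29), so λ ≡ 15·13 ≡ 21.
  x = λ² - 16 - 16 = 441 - 32 ≡ 3; y = λ·(16 - 3) - 19 ≡ 22. → (3, 22)

(3, 22)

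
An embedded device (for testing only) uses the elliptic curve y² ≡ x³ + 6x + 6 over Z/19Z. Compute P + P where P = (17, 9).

tangent at (17, 9): λ = (3·17² + 6)/(2·9) ≡ 18/18. 18⁻¹ ≡ 18 (mod 19), so λ ≡ 18·18 ≡ 1.
  x = λ² - 17 - 17 = 1 - 34 ≡ 5; y = λ·(17 - 5) - 9 ≡ 3. → (5, 3)

(5, 3)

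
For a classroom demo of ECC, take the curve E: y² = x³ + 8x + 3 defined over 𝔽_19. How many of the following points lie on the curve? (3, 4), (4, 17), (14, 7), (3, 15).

(3, 4): 4² ≡ 16, rhs ≡ 16 → on.
(4, 17): 17² ≡ 4, rhs ≡ 4 → on.
(14, 7): 7² ≡ 11, rhs ≡ 9 → off.
(3, 15): 15² ≡ 16, rhs ≡ 16 → on.

3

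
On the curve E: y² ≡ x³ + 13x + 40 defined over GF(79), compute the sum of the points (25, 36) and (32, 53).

(25, 36) + (32, 53). λ = (53 - 36)/(32 - 25) ≡ 17/7 mod 79. 7⁻¹ ≡ 34 (mod 79), so λ ≡ 25.
  x = λ² - 25 - 32 = 625 - 57 ≡ 15; y = λ·(25 - 15) - 36 ≡ 56. → (15, 56)

(15, 56)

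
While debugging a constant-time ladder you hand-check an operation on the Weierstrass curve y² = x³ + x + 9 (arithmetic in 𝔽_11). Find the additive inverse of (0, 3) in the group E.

-(0, 3) = (0, -3 mod 11) = (0, 8).

(0, 8)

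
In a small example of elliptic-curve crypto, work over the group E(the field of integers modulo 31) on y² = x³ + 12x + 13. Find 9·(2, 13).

Write P = (2, 13).
Repeated addition: build up to 9P.
2P: tangent at (2, 13): λ = (3·2² + 12)/(2·13) ≡ 24/26. 26⁻¹ ≡ 6 (mod 31) since 26·6 = 156 ≡ 1, so λ ≡ 24·6 ≡ 20.
  x = λ² - 2 - 2 = 400 - 4 ≡ 24; y = λ·(2 - 24) - 13 ≡ 12. → (24, 12)
3P: (24, 12) + (2, 13). λ = (13 - 12)/(2 - 24) ≡ 1/9 mod 31. 9⁻¹ ≡ 7 (mod 31), so λ ≡ 7.
  x = λ² - 24 - 2 = 49 - 26 ≡ 23; y = λ·(24 - 23) - 12 ≡ 26. → (23, 26)
4P: (23, 26) + (2, 13). λ = (13 - 26)/(2 - 23) ≡ 18/10 mod 31. 10⁻¹ ≡ 28 (mod 31), so λ ≡ 8.
  x = λ² - 23 - 2 = 64 - 25 ≡ 8; y = λ·(23 - 8) - 26 ≡ 1. → (8, 1)
5P: (8, 1) + (2, 13). λ = (13 - 1)/(2 - 8) ≡ 12/25 mod 31. 25⁻¹ ≡ 5 (mod 31), so λ ≡ 29.
  x = λ² - 8 - 2 = 841 - 10 ≡ 25; y = λ·(8 - 25) - 1 ≡ 2. → (25, 2)
6P: (25, 2) + (2, 13). λ = (13 - 2)/(2 - 25) ≡ 11/8 mod 31. 8⁻¹ ≡ 4 (mod 31) since 8·4 = 32 ≡ 1, so λ ≡ 13.
  x = λ² - 25 - 2 = 169 - 27 ≡ 18; y = λ·(25 - 18) - 2 ≡ 27. → (18, 27)
7P: (18, 27) + (2, 13). λ = (13 - 27)/(2 - 18) ≡ 17/15 mod 31. 15⁻¹ ≡ 29 (mod 31) since 15·29 = 435 ≡ 1, so λ ≡ 28.
  x = λ² - 18 - 2 = 784 - 20 ≡ 20; y = λ·(18 - 20) - 27 ≡ 10. → (20, 10)
8P: (20, 10) + (2, 13). λ = (13 - 10)/(2 - 20) ≡ 3/13 mod 31. 13⁻¹ ≡ 12 (mod 31), so λ ≡ 5.
  x = λ² - 20 - 2 = 25 - 22 ≡ 3; y = λ·(20 - 3) - 10 ≡ 13. → (3, 13)
9P: (3, 13) + (2, 13). λ = (13 - 13)/(2 - 3) ≡ 0/30 mod 31. 30⁻¹ ≡ 30 (mod 31), so λ ≡ 0.
  x = λ² - 3 - 2 = 0 - 5 ≡ 26; y = λ·(3 - 26) - 13 ≡ 18. → (26, 18)

(26, 18)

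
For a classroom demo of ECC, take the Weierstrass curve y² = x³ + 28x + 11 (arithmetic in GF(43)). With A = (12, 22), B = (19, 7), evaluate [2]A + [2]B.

O

First 2A:
Repeated addition: build up to 2A.
2A: tangent at (12, 22): λ = (3·12² + 28)/(2·22) ≡ 30/1. 1⁻¹ ≡ 1 (mod 43) since 1·1 = 1 ≡ 1, so λ ≡ 30·1 ≡ 30.
  x = λ² - 12 - 12 = 900 - 24 ≡ 16; y = λ·(12 - 16) - 22 ≡ 30. → (16, 30)
2A = (16, 30).
Next 2B:
Repeated addition: build up to 2B.
2B: tangent at (19, 7): λ = (3·19² + 28)/(2·7) ≡ 36/14. 14⁻¹ ≡ 40 (mod 43), so λ ≡ 36·40 ≡ 21.
  x = λ² - 19 - 19 = 441 - 38 ≡ 16; y = λ·(19 - 16) - 7 ≡ 13. → (16, 13)
2B = (16, 13).
Finally 2A + 2B:
(16, 30) + (16, 13): same x and y₁ ≡ -y₂, so the sum is O.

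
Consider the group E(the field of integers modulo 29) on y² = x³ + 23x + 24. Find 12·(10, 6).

(6, 28)

Write P = (10, 6).
Repeated addition: build up to 12P.
2P: tangent at (10, 6): λ = (3·10² + 23)/(2·6) ≡ 4/12. 12⁻¹ ≡ 17 (mod 29) since 12·17 = 204 ≡ 1, so λ ≡ 4·17 ≡ 10.
  x = λ² - 10 - 10 = 100 - 20 ≡ 22; y = λ·(10 - 22) - 6 ≡ 19. → (22, 19)
3P: (22, 19) + (10, 6). λ = (6 - 19)/(10 - 22) ≡ 16/17 mod 29. 17⁻¹ ≡ 12 (mod 29), so λ ≡ 18.
  x = λ² - 22 - 10 = 324 - 32 ≡ 2; y = λ·(22 - 2) - 19 ≡ 22. → (2, 22)
4P: (2, 22) + (10, 6). λ = (6 - 22)/(10 - 2) ≡ 13/8 mod 29. 8⁻¹ ≡ 11 (mod 29), so λ ≡ 27.
  x = λ² - 2 - 10 = 729 - 12 ≡ 21; y = λ·(2 - 21) - 22 ≡ 16. → (21, 16)
5P: (21, 16) + (10, 6). λ = (6 - 16)/(10 - 21) ≡ 19/18 mod 29. 18⁻¹ ≡ 21 (mod 29) since 18·21 = 378 ≡ 1, so λ ≡ 22.
  x = λ² - 21 - 10 = 484 - 31 ≡ 18; y = λ·(21 - 18) - 16 ≡ 21. → (18, 21)
6P: (18, 21) + (10, 6). λ = (6 - 21)/(10 - 18) ≡ 14/21 mod 29. 21⁻¹ ≡ 18 (mod 29), so λ ≡ 20.
  x = λ² - 18 - 10 = 400 - 28 ≡ 24; y = λ·(18 - 24) - 21 ≡ 4. → (24, 4)
7P: (24, 4) + (10, 6). λ = (6 - 4)/(10 - 24) ≡ 2/15 mod 29. 15⁻¹ ≡ 2 (mod 29), so λ ≡ 4.
  x = λ² - 24 - 10 = 16 - 34 ≡ 11; y = λ·(24 - 11) - 4 ≡ 19. → (11, 19)
8P: (11, 19) + (10, 6). λ = (6 - 19)/(10 - 11) ≡ 16/28 mod 29. 28⁻¹ ≡ 28 (mod 29), so λ ≡ 13.
  x = λ² - 11 - 10 = 169 - 21 ≡ 3; y = λ·(11 - 3) - 19 ≡ 27. → (3, 27)
9P: (3, 27) + (10, 6). λ = (6 - 27)/(10 - 3) ≡ 8/7 mod 29. 7⁻¹ ≡ 25 (mod 29), so λ ≡ 26.
  x = λ² - 3 - 10 = 676 - 13 ≡ 25; y = λ·(3 - 25) - 27 ≡ 10. → (25, 10)
10P: (25, 10) + (10, 6). λ = (6 - 10)/(10 - 25) ≡ 25/14 mod 29. 14⁻¹ ≡ 27 (mod 29) since 14·27 = 378 ≡ 1, so λ ≡ 8.
  x = λ² - 25 - 10 = 64 - 35 ≡ 0; y = λ·(25 - 0) - 10 ≡ 16. → (0, 16)
11P: (0, 16) + (10, 6). λ = (6 - 16)/(10 - 0) ≡ 19/10 mod 29. 10⁻¹ ≡ 3 (mod 29) since 10·3 = 30 ≡ 1, so λ ≡ 28.
  x = λ² - 0 - 10 = 784 - 10 ≡ 20; y = λ·(0 - 20) - 16 ≡ 4. → (20, 4)
12P: (20, 4) + (10, 6). λ = (6 - 4)/(10 - 20) ≡ 2/19 mod 29. 19⁻¹ ≡ 26 (mod 29) since 19·26 = 494 ≡ 1, so λ ≡ 23.
  x = λ² - 20 - 10 = 529 - 30 ≡ 6; y = λ·(20 - 6) - 4 ≡ 28. → (6, 28)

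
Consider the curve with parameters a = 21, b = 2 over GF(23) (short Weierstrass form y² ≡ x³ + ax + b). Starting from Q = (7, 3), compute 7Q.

Double-and-add on 7 = (111)₂. Start with Q = (7, 3) for the leading 1-bit.
double: tangent at (7, 3): λ = (3·7² + 21)/(2·3) ≡ 7/6. 6⁻¹ ≡ 4 (mod 23) since 6·4 = 24 ≡ 1, so λ ≡ 7·4 ≡ 5.
  x = λ² - 7 - 7 = 25 - 14 ≡ 11; y = λ·(7 - 11) - 3 ≡ 0. → (11, 0)
add Q: (11, 0) + (7, 3). λ = (3 - 0)/(7 - 11) ≡ 3/19 mod 23. 19⁻¹ ≡ 17 (mod 23) since 19·17 = 323 ≡ 1, so λ ≡ 5.
  x = λ² - 11 - 7 = 25 - 18 ≡ 7; y = λ·(11 - 7) - 0 ≡ 20. → (7, 20)
double: tangent at (7, 20): λ = (3·7² + 21)/(2·20) ≡ 7/17. 17⁻¹ ≡ 19 (mod 23), so λ ≡ 7·19 ≡ 18.
  x = λ² - 7 - 7 = 324 - 14 ≡ 11; y = λ·(7 - 11) - 20 ≡ 0. → (11, 0)
add Q: (11, 0) + (7, 3). λ = (3 - 0)/(7 - 11) ≡ 3/19 mod 23. 19⁻¹ ≡ 17 (mod 23), so λ ≡ 5.
  x = λ² - 11 - 7 = 25 - 18 ≡ 7; y = λ·(11 - 7) - 0 ≡ 20. → (7, 20)

(7, 20)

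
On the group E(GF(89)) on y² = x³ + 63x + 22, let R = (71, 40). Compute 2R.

tangent at (71, 40): λ = (3·71² + 63)/(2·40) ≡ 56/80. 80⁻¹ ≡ 79 (mod 89) since 80·79 = 6320 ≡ 1, so λ ≡ 56·79 ≡ 63.
  x = λ² - 71 - 71 = 3969 - 142 ≡ 0; y = λ·(71 - 0) - 40 ≡ 72. → (0, 72)

(0, 72)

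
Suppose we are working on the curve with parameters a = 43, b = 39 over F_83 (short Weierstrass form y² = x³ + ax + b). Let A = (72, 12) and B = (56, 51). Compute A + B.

(72, 12) + (56, 51). λ = (51 - 12)/(56 - 72) ≡ 39/67 mod 83. 67⁻¹ ≡ 57 (mod 83) since 67·57 = 3819 ≡ 1, so λ ≡ 65.
  x = λ² - 72 - 56 = 4225 - 128 ≡ 30; y = λ·(72 - 30) - 12 ≡ 62. → (30, 62)

(30, 62)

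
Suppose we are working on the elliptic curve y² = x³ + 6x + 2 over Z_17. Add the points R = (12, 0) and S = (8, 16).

(13, 4)

(12, 0) + (8, 16). λ = (16 - 0)/(8 - 12) ≡ 16/13 mod 17. 13⁻¹ ≡ 4 (mod 17) since 13·4 = 52 ≡ 1, so λ ≡ 13.
  x = λ² - 12 - 8 = 169 - 20 ≡ 13; y = λ·(12 - 13) - 0 ≡ 4. → (13, 4)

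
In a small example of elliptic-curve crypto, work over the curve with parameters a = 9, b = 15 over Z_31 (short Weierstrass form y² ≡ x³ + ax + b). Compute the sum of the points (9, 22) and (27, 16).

(9, 22) + (27, 16). λ = (16 - 22)/(27 - 9) ≡ 25/18 mod 31. 18⁻¹ ≡ 19 (mod 31), so λ ≡ 10.
  x = λ² - 9 - 27 = 100 - 36 ≡ 2; y = λ·(9 - 2) - 22 ≡ 17. → (2, 17)

(2, 17)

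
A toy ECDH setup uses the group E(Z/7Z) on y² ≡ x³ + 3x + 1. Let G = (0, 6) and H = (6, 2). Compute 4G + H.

(6, 2)

First 4G:
Double-and-add on 4 = (100)₂. Start with G = (0, 6) for the leading 1-bit.
double: tangent at (0, 6): λ = (3·0² + 3)/(2·6) ≡ 3/5. 5⁻¹ ≡ 3 (mod 7), so λ ≡ 3·3 ≡ 2.
  x = λ² - 0 - 0 = 4 - 0 ≡ 4; y = λ·(0 - 4) - 6 ≡ 0. → (4, 0)
double: (4, 0) + (4, 0): same x and y₁ ≡ -y₂, so the sum is O.
4G = O.
Finally 4G + H:
O + (6, 2) = (6, 2) (identity).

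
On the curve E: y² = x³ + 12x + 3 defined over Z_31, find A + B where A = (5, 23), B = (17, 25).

(5, 23) + (17, 25). λ = (25 - 23)/(17 - 5) ≡ 2/12 mod 31. 12⁻¹ ≡ 13 (mod 31) since 12·13 = 156 ≡ 1, so λ ≡ 26.
  x = λ² - 5 - 17 = 676 - 22 ≡ 3; y = λ·(5 - 3) - 23 ≡ 29. → (3, 29)

(3, 29)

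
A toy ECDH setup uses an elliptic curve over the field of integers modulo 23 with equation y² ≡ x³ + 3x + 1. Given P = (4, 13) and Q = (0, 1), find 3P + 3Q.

First 3P:
Repeated addition: build up to 3P.
2P: tangent at (4, 13): λ = (3·4² + 3)/(2·13) ≡ 5/3. 3⁻¹ ≡ 8 (mod 23), so λ ≡ 5·8 ≡ 17.
  x = λ² - 4 - 4 = 289 - 8 ≡ 5; y = λ·(4 - 5) - 13 ≡ 16. → (5, 16)
3P: (5, 16) + (4, 13). λ = (13 - 16)/(4 - 5) ≡ 20/22 mod 23. 22⁻¹ ≡ 22 (mod 23) since 22·22 = 484 ≡ 1, so λ ≡ 3.
  x = λ² - 5 - 4 = 9 - 9 ≡ 0; y = λ·(5 - 0) - 16 ≡ 22. → (0, 22)
3P = (0, 22).
Next 3Q:
Repeated addition: build up to 3Q.
2Q: tangent at (0, 1): λ = (3·0² + 3)/(2·1) ≡ 3/2. 2⁻¹ ≡ 12 (mod 23) since 2·12 = 24 ≡ 1, so λ ≡ 3·12 ≡ 13.
  x = λ² - 0 - 0 = 169 - 0 ≡ 8; y = λ·(0 - 8) - 1 ≡ 10. → (8, 10)
3Q: (8, 10) + (0, 1). λ = (1 - 10)/(0 - 8) ≡ 14/15 mod 23. 15⁻¹ ≡ 20 (mod 23), so λ ≡ 4.
  x = λ² - 8 - 0 = 16 - 8 ≡ 8; y = λ·(8 - 8) - 10 ≡ 13. → (8, 13)
3Q = (8, 13).
Finally 3P + 3Q:
(0, 22) + (8, 13). λ = (13 - 22)/(8 - 0) ≡ 14/8 mod 23. 8⁻¹ ≡ 3 (mod 23), so λ ≡ 19.
  x = λ² - 0 - 8 = 361 - 8 ≡ 8; y = λ·(0 - 8) - 22 ≡ 10. → (8, 10)

(8, 10)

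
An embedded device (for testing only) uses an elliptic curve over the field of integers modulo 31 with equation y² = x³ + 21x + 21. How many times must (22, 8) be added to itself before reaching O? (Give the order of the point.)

2P: tangent at (22, 8): λ = (3·22² + 21)/(2·8) ≡ 16/16. 16⁻¹ ≡ 2 (mod 31), so λ ≡ 16·2 ≡ 1.
  x = λ² - 22 - 22 = 1 - 44 ≡ 19; y = λ·(22 - 19) - 8 ≡ 26. → (19, 26)
3P: (19, 26) + (22, 8). λ = (8 - 26)/(22 - 19) ≡ 13/3 mod 31. 3⁻¹ ≡ 21 (mod 31), so λ ≡ 25.
  x = λ² - 19 - 22 = 625 - 41 ≡ 26; y = λ·(19 - 26) - 26 ≡ 16. → (26, 16)
4P: (26, 16) + (22, 8). λ = (8 - 16)/(22 - 26) ≡ 23/27 mod 31. 27⁻¹ ≡ 23 (mod 31), so λ ≡ 2.
  x = λ² - 26 - 22 = 4 - 48 ≡ 18; y = λ·(26 - 18) - 16 ≡ 0. → (18, 0)
5P: (18, 0) + (22, 8). λ = (8 - 0)/(22 - 18) ≡ 8/4 mod 31. 4⁻¹ ≡ 8 (mod 31), so λ ≡ 2.
  x = λ² - 18 - 22 = 4 - 40 ≡ 26; y = λ·(18 - 26) - 0 ≡ 15. → (26, 15)
6P: (26, 15) + (22, 8). λ = (8 - 15)/(22 - 26) ≡ 24/27 mod 31. 27⁻¹ ≡ 23 (mod 31), so λ ≡ 25.
  x = λ² - 26 - 22 = 625 - 48 ≡ 19; y = λ·(26 - 19) - 15 ≡ 5. → (19, 5)
7P: (19, 5) + (22, 8). λ = (8 - 5)/(22 - 19) ≡ 3/3 mod 31. 3⁻¹ ≡ 21 (mod 31) since 3·21 = 63 ≡ 1, so λ ≡ 1.
  x = λ² - 19 - 22 = 1 - 41 ≡ 22; y = λ·(19 - 22) - 5 ≡ 23. → (22, 23)
8P: (22, 23) + (22, 8): same x and y₁ ≡ -y₂, so the sum is O.
8P = O, so the order is 8.

8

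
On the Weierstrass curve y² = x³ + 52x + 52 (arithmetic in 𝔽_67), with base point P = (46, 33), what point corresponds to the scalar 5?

Repeated addition: build up to 5P.
2P: tangent at (46, 33): λ = (3·46² + 52)/(2·33) ≡ 35/66. 66⁻¹ ≡ 66 (mod 67) since 66·66 = 4356 ≡ 1, so λ ≡ 35·66 ≡ 32.
  x = λ² - 46 - 46 = 1024 - 92 ≡ 61; y = λ·(46 - 61) - 33 ≡ 23. → (61, 23)
3P: (61, 23) + (46, 33). λ = (33 - 23)/(46 - 61) ≡ 10/52 mod 67. 52⁻¹ ≡ 58 (mod 67), so λ ≡ 44.
  x = λ² - 61 - 46 = 1936 - 107 ≡ 20; y = λ·(61 - 20) - 23 ≡ 39. → (20, 39)
4P: (20, 39) + (46, 33). λ = (33 - 39)/(46 - 20) ≡ 61/26 mod 67. 26⁻¹ ≡ 49 (mod 67), so λ ≡ 41.
  x = λ² - 20 - 46 = 1681 - 66 ≡ 7; y = λ·(20 - 7) - 39 ≡ 25. → (7, 25)
5P: (7, 25) + (46, 33). λ = (33 - 25)/(46 - 7) ≡ 8/39 mod 67. 39⁻¹ ≡ 55 (mod 67), so λ ≡ 38.
  x = λ² - 7 - 46 = 1444 - 53 ≡ 51; y = λ·(7 - 51) - 25 ≡ 45. → (51, 45)

(51, 45)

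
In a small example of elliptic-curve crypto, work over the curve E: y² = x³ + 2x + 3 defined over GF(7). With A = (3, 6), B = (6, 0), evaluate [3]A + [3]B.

First 3A:
Repeated addition: build up to 3A.
2A: tangent at (3, 6): λ = (3·3² + 2)/(2·6) ≡ 1/5. 5⁻¹ ≡ 3 (mod 7) since 5·3 = 15 ≡ 1, so λ ≡ 1·3 ≡ 3.
  x = λ² - 3 - 3 = 9 - 6 ≡ 3; y = λ·(3 - 3) - 6 ≡ 1. → (3, 1)
3A: (3, 1) + (3, 6): same x and y₁ ≡ -y₂, so the sum is 𝒪.
3A = 𝒪.
Next 3B:
Repeated addition: build up to 3B.
2B: (6, 0) + (6, 0): same x and y₁ ≡ -y₂, so the sum is 𝒪.
3B: 𝒪 + (6, 0) = (6, 0) (identity).
3B = (6, 0).
Finally 3A + 3B:
𝒪 + (6, 0) = (6, 0) (identity).

(6, 0)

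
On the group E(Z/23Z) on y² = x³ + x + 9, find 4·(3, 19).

Write G = (3, 19).
Double-and-add on 4 = (100)₂. Start with G = (3, 19) for the leading 1-bit.
double: tangent at (3, 19): λ = (3·3² + 1)/(2·19) ≡ 5/15. 15⁻¹ ≡ 20 (mod 23) since 15·20 = 300 ≡ 1, so λ ≡ 5·20 ≡ 8.
  x = λ² - 3 - 3 = 64 - 6 ≡ 12; y = λ·(3 - 12) - 19 ≡ 1. → (12, 1)
double: tangent at (12, 1): λ = (3·12² + 1)/(2·1) ≡ 19/2. 2⁻¹ ≡ 12 (mod 23) since 2·12 = 24 ≡ 1, so λ ≡ 19·12 ≡ 21.
  x = λ² - 12 - 12 = 441 - 24 ≡ 3; y = λ·(12 - 3) - 1 ≡ 4. → (3, 4)

(3, 4)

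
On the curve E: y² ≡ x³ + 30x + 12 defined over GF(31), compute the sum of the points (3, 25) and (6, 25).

(22, 6)

(3, 25) + (6, 25). λ = (25 - 25)/(6 - 3) ≡ 0/3 mod 31. 3⁻¹ ≡ 21 (mod 31), so λ ≡ 0.
  x = λ² - 3 - 6 = 0 - 9 ≡ 22; y = λ·(3 - 22) - 25 ≡ 6. → (22, 6)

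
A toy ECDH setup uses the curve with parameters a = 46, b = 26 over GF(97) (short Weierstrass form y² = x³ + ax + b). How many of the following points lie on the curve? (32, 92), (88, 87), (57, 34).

1

(32, 92): 92² ≡ 25, rhs ≡ 25 → on.
(88, 87): 87² ≡ 3, rhs ≡ 47 → off.
(57, 34): 34² ≡ 89, rhs ≡ 49 → off.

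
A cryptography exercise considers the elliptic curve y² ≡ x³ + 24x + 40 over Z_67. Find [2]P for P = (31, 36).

tangent at (31, 36): λ = (3·31² + 24)/(2·36) ≡ 26/5. 5⁻¹ ≡ 27 (mod 67) since 5·27 = 135 ≡ 1, so λ ≡ 26·27 ≡ 32.
  x = λ² - 31 - 31 = 1024 - 62 ≡ 24; y = λ·(31 - 24) - 36 ≡ 54. → (24, 54)

(24, 54)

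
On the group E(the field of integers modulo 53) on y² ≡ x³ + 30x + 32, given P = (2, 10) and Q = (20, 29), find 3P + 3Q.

(43, 51)

First 3P:
Repeated addition: build up to 3P.
2P: tangent at (2, 10): λ = (3·2² + 30)/(2·10) ≡ 42/20. 20⁻¹ ≡ 8 (mod 53) since 20·8 = 160 ≡ 1, so λ ≡ 42·8 ≡ 18.
  x = λ² - 2 - 2 = 324 - 4 ≡ 2; y = λ·(2 - 2) - 10 ≡ 43. → (2, 43)
3P: (2, 43) + (2, 10): same x and y₁ ≡ -y₂, so the sum is ∞.
3P = ∞.
Next 3Q:
Repeated addition: build up to 3Q.
2Q: tangent at (20, 29): λ = (3·20² + 30)/(2·29) ≡ 11/5. 5⁻¹ ≡ 32 (mod 53), so λ ≡ 11·32 ≡ 34.
  x = λ² - 20 - 20 = 1156 - 40 ≡ 3; y = λ·(20 - 3) - 29 ≡ 19. → (3, 19)
3Q: (3, 19) + (20, 29). λ = (29 - 19)/(20 - 3) ≡ 10/17 mod 53. 17⁻¹ ≡ 25 (mod 53), so λ ≡ 38.
  x = λ² - 3 - 20 = 1444 - 23 ≡ 43; y = λ·(3 - 43) - 19 ≡ 51. → (43, 51)
3Q = (43, 51).
Finally 3P + 3Q:
∞ + (43, 51) = (43, 51) (identity).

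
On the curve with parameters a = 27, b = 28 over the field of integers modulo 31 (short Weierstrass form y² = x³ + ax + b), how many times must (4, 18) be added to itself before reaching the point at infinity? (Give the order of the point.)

2P: tangent at (4, 18): λ = (3·4² + 27)/(2·18) ≡ 13/5. 5⁻¹ ≡ 25 (mod 31), so λ ≡ 13·25 ≡ 15.
  x = λ² - 4 - 4 = 225 - 8 ≡ 0; y = λ·(4 - 0) - 18 ≡ 11. → (0, 11)
3P: (0, 11) + (4, 18). λ = (18 - 11)/(4 - 0) ≡ 7/4 mod 31. 4⁻¹ ≡ 8 (mod 31) since 4·8 = 32 ≡ 1, so λ ≡ 25.
  x = λ² - 0 - 4 = 625 - 4 ≡ 1; y = λ·(0 - 1) - 11 ≡ 26. → (1, 26)
4P: (1, 26) + (4, 18). λ = (18 - 26)/(4 - 1) ≡ 23/3 mod 31. 3⁻¹ ≡ 21 (mod 31) since 3·21 = 63 ≡ 1, so λ ≡ 18.
  x = λ² - 1 - 4 = 324 - 5 ≡ 9; y = λ·(1 - 9) - 26 ≡ 16. → (9, 16)
5P: (9, 16) + (4, 18). λ = (18 - 16)/(4 - 9) ≡ 2/26 mod 31. 26⁻¹ ≡ 6 (mod 31), so λ ≡ 12.
  x = λ² - 9 - 4 = 144 - 13 ≡ 7; y = λ·(9 - 7) - 16 ≡ 8. → (7, 8)
6P: (7, 8) + (4, 18). λ = (18 - 8)/(4 - 7) ≡ 10/28 mod 31. 28⁻¹ ≡ 10 (mod 31) since 28·10 = 280 ≡ 1, so λ ≡ 7.
  x = λ² - 7 - 4 = 49 - 11 ≡ 7; y = λ·(7 - 7) - 8 ≡ 23. → (7, 23)
7P: (7, 23) + (4, 18). λ = (18 - 23)/(4 - 7) ≡ 26/28 mod 31. 28⁻¹ ≡ 10 (mod 31) since 28·10 = 280 ≡ 1, so λ ≡ 12.
  x = λ² - 7 - 4 = 144 - 11 ≡ 9; y = λ·(7 - 9) - 23 ≡ 15. → (9, 15)
8P: (9, 15) + (4, 18). λ = (18 - 15)/(4 - 9) ≡ 3/26 mod 31. 26⁻¹ ≡ 6 (mod 31), so λ ≡ 18.
  x = λ² - 9 - 4 = 324 - 13 ≡ 1; y = λ·(9 - 1) - 15 ≡ 5. → (1, 5)
9P: (1, 5) + (4, 18). λ = (18 - 5)/(4 - 1) ≡ 13/3 mod 31. 3⁻¹ ≡ 21 (mod 31) since 3·21 = 63 ≡ 1, so λ ≡ 25.
  x = λ² - 1 - 4 = 625 - 5 ≡ 0; y = λ·(1 - 0) - 5 ≡ 20. → (0, 20)
10P: (0, 20) + (4, 18). λ = (18 - 20)/(4 - 0) ≡ 29/4 mod 31. 4⁻¹ ≡ 8 (mod 31), so λ ≡ 15.
  x = λ² - 0 - 4 = 225 - 4 ≡ 4; y = λ·(0 - 4) - 20 ≡ 13. → (4, 13)
11P: (4, 13) + (4, 18): same x and y₁ ≡ -y₂, so the sum is the point at infinity.
11P = the point at infinity, so the order is 11.

11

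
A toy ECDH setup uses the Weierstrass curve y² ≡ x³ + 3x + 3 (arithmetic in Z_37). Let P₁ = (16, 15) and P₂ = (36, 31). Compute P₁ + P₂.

(33, 1)

(16, 15) + (36, 31). λ = (31 - 15)/(36 - 16) ≡ 16/20 mod 37. 20⁻¹ ≡ 13 (mod 37) since 20·13 = 260 ≡ 1, so λ ≡ 23.
  x = λ² - 16 - 36 = 529 - 52 ≡ 33; y = λ·(16 - 33) - 15 ≡ 1. → (33, 1)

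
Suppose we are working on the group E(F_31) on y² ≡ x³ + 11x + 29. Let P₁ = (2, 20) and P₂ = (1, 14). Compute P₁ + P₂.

(2, 20) + (1, 14). λ = (14 - 20)/(1 - 2) ≡ 25/30 mod 31. 30⁻¹ ≡ 30 (mod 31), so λ ≡ 6.
  x = λ² - 2 - 1 = 36 - 3 ≡ 2; y = λ·(2 - 2) - 20 ≡ 11. → (2, 11)

(2, 11)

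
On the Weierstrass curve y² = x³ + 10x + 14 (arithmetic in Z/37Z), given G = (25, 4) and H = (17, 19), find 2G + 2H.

First 2G:
Repeated addition: build up to 2G.
2G: tangent at (25, 4): λ = (3·25² + 10)/(2·4) ≡ 35/8. 8⁻¹ ≡ 14 (mod 37), so λ ≡ 35·14 ≡ 9.
  x = λ² - 25 - 25 = 81 - 50 ≡ 31; y = λ·(25 - 31) - 4 ≡ 16. → (31, 16)
2G = (31, 16).
Next 2H:
Repeated addition: build up to 2H.
2H: tangent at (17, 19): λ = (3·17² + 10)/(2·19) ≡ 26/1. 1⁻¹ ≡ 1 (mod 37), so λ ≡ 26·1 ≡ 26.
  x = λ² - 17 - 17 = 676 - 34 ≡ 13; y = λ·(17 - 13) - 19 ≡ 11. → (13, 11)
2H = (13, 11).
Finally 2G + 2H:
(31, 16) + (13, 11). λ = (11 - 16)/(13 - 31) ≡ 32/19 mod 37. 19⁻¹ ≡ 2 (mod 37), so λ ≡ 27.
  x = λ² - 31 - 13 = 729 - 44 ≡ 19; y = λ·(31 - 19) - 16 ≡ 12. → (19, 12)

(19, 12)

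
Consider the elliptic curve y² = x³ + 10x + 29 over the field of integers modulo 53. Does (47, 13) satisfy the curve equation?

y² = 13² ≡ 10; x³ + 10x + 29 = 104322 ≡ 18 (mod 53). 10 ≠ 18.

no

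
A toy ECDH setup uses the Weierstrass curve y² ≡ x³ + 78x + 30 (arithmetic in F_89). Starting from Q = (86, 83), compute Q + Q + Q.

(15, 6)

Repeated addition: build up to 3Q.
2Q: tangent at (86, 83): λ = (3·86² + 78)/(2·83) ≡ 16/77. 77⁻¹ ≡ 37 (mod 89) since 77·37 = 2849 ≡ 1, so λ ≡ 16·37 ≡ 58.
  x = λ² - 86 - 86 = 3364 - 172 ≡ 77; y = λ·(86 - 77) - 83 ≡ 83. → (77, 83)
3Q: (77, 83) + (86, 83). λ = (83 - 83)/(86 - 77) ≡ 0/9 mod 89. 9⁻¹ ≡ 10 (mod 89) since 9·10 = 90 ≡ 1, so λ ≡ 0.
  x = λ² - 77 - 86 = 0 - 163 ≡ 15; y = λ·(77 - 15) - 83 ≡ 6. → (15, 6)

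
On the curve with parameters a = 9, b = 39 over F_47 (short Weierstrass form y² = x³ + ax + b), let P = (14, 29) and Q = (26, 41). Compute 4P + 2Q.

First 4P:
Repeated addition: build up to 4P.
2P: tangent at (14, 29): λ = (3·14² + 9)/(2·29) ≡ 33/11. 11⁻¹ ≡ 30 (mod 47), so λ ≡ 33·30 ≡ 3.
  x = λ² - 14 - 14 = 9 - 28 ≡ 28; y = λ·(14 - 28) - 29 ≡ 23. → (28, 23)
3P: (28, 23) + (14, 29). λ = (29 - 23)/(14 - 28) ≡ 6/33 mod 47. 33⁻¹ ≡ 10 (mod 47), so λ ≡ 13.
  x = λ² - 28 - 14 = 169 - 42 ≡ 33; y = λ·(28 - 33) - 23 ≡ 6. → (33, 6)
4P: (33, 6) + (14, 29). λ = (29 - 6)/(14 - 33) ≡ 23/28 mod 47. 28⁻¹ ≡ 42 (mod 47), so λ ≡ 26.
  x = λ² - 33 - 14 = 676 - 47 ≡ 18; y = λ·(33 - 18) - 6 ≡ 8. → (18, 8)
4P = (18, 8).
Next 2Q:
Repeated addition: build up to 2Q.
2Q: tangent at (26, 41): λ = (3·26² + 9)/(2·41) ≡ 16/35. 35⁻¹ ≡ 43 (mod 47), so λ ≡ 16·43 ≡ 30.
  x = λ² - 26 - 26 = 900 - 52 ≡ 2; y = λ·(26 - 2) - 41 ≡ 21. → (2, 21)
2Q = (2, 21).
Finally 4P + 2Q:
(18, 8) + (2, 21). λ = (21 - 8)/(2 - 18) ≡ 13/31 mod 47. 31⁻¹ ≡ 44 (mod 47), so λ ≡ 8.
  x = λ² - 18 - 2 = 64 - 20 ≡ 44; y = λ·(18 - 44) - 8 ≡ 19. → (44, 19)

(44, 19)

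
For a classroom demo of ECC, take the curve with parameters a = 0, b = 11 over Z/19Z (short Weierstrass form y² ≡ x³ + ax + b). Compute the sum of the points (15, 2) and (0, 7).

(2, 0)

(15, 2) + (0, 7). λ = (7 - 2)/(0 - 15) ≡ 5/4 mod 19. 4⁻¹ ≡ 5 (mod 19) since 4·5 = 20 ≡ 1, so λ ≡ 6.
  x = λ² - 15 - 0 = 36 - 15 ≡ 2; y = λ·(15 - 2) - 2 ≡ 0. → (2, 0)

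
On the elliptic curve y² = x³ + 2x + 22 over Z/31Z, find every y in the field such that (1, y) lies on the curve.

x³ + 2x + 22 = 25 ≡ 25 (mod 31).
Square roots of 25 mod 31: 5 and 26 (since 5² = 25 ≡ 25).

5, 26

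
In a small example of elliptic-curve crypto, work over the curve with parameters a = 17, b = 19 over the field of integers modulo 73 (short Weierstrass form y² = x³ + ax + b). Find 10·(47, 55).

Write P = (47, 55).
Repeated addition: build up to 10P.
2P: tangent at (47, 55): λ = (3·47² + 17)/(2·55) ≡ 1/37. 37⁻¹ ≡ 2 (mod 73) since 37·2 = 74 ≡ 1, so λ ≡ 1·2 ≡ 2.
  x = λ² - 47 - 47 = 4 - 94 ≡ 56; y = λ·(47 - 56) - 55 ≡ 0. → (56, 0)
3P: (56, 0) + (47, 55). λ = (55 - 0)/(47 - 56) ≡ 55/64 mod 73. 64⁻¹ ≡ 8 (mod 73), so λ ≡ 2.
  x = λ² - 56 - 47 = 4 - 103 ≡ 47; y = λ·(56 - 47) - 0 ≡ 18. → (47, 18)
4P: (47, 18) + (47, 55): same x and y₁ ≡ -y₂, so the sum is O.
5P: O + (47, 55) = (47, 55) (identity).
6P: tangent at (47, 55): λ = (3·47² + 17)/(2·55) ≡ 1/37. 37⁻¹ ≡ 2 (mod 73) since 37·2 = 74 ≡ 1, so λ ≡ 1·2 ≡ 2.
  x = λ² - 47 - 47 = 4 - 94 ≡ 56; y = λ·(47 - 56) - 55 ≡ 0. → (56, 0)
7P: (56, 0) + (47, 55). λ = (55 - 0)/(47 - 56) ≡ 55/64 mod 73. 64⁻¹ ≡ 8 (mod 73), so λ ≡ 2.
  x = λ² - 56 - 47 = 4 - 103 ≡ 47; y = λ·(56 - 47) - 0 ≡ 18. → (47, 18)
8P: (47, 18) + (47, 55): same x and y₁ ≡ -y₂, so the sum is O.
9P: O + (47, 55) = (47, 55) (identity).
10P: tangent at (47, 55): λ = (3·47² + 17)/(2·55) ≡ 1/37. 37⁻¹ ≡ 2 (mod 73), so λ ≡ 1·2 ≡ 2.
  x = λ² - 47 - 47 = 4 - 94 ≡ 56; y = λ·(47 - 56) - 55 ≡ 0. → (56, 0)

(56, 0)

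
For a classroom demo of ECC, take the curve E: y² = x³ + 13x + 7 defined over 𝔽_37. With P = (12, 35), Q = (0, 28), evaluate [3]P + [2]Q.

First 3P:
Repeated addition: build up to 3P.
2P: tangent at (12, 35): λ = (3·12² + 13)/(2·35) ≡ 1/33. 33⁻¹ ≡ 9 (mod 37), so λ ≡ 1·9 ≡ 9.
  x = λ² - 12 - 12 = 81 - 24 ≡ 20; y = λ·(12 - 20) - 35 ≡ 4. → (20, 4)
3P: (20, 4) + (12, 35). λ = (35 - 4)/(12 - 20) ≡ 31/29 mod 37. 29⁻¹ ≡ 23 (mod 37) since 29·23 = 667 ≡ 1, so λ ≡ 10.
  x = λ² - 20 - 12 = 100 - 32 ≡ 31; y = λ·(20 - 31) - 4 ≡ 34. → (31, 34)
3P = (31, 34).
Next 2Q:
Repeated addition: build up to 2Q.
2Q: tangent at (0, 28): λ = (3·0² + 13)/(2·28) ≡ 13/19. 19⁻¹ ≡ 2 (mod 37), so λ ≡ 13·2 ≡ 26.
  x = λ² - 0 - 0 = 676 - 0 ≡ 10; y = λ·(0 - 10) - 28 ≡ 8. → (10, 8)
2Q = (10, 8).
Finally 3P + 2Q:
(31, 34) + (10, 8). λ = (8 - 34)/(10 - 31) ≡ 11/16 mod 37. 16⁻¹ ≡ 7 (mod 37), so λ ≡ 3.
  x = λ² - 31 - 10 = 9 - 41 ≡ 5; y = λ·(31 - 5) - 34 ≡ 7. → (5, 7)

(5, 7)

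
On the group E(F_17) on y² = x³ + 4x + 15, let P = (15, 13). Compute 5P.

Repeated addition: build up to 5P.
2P: tangent at (15, 13): λ = (3·15² + 4)/(2·13) ≡ 16/9. 9⁻¹ ≡ 2 (mod 17), so λ ≡ 16·2 ≡ 15.
  x = λ² - 15 - 15 = 225 - 30 ≡ 8; y = λ·(15 - 8) - 13 ≡ 7. → (8, 7)
3P: (8, 7) + (15, 13). λ = (13 - 7)/(15 - 8) ≡ 6/7 mod 17. 7⁻¹ ≡ 5 (mod 17) since 7·5 = 35 ≡ 1, so λ ≡ 13.
  x = λ² - 8 - 15 = 169 - 23 ≡ 10; y = λ·(8 - 10) - 7 ≡ 1. → (10, 1)
4P: (10, 1) + (15, 13). λ = (13 - 1)/(15 - 10) ≡ 12/5 mod 17. 5⁻¹ ≡ 7 (mod 17), so λ ≡ 16.
  x = λ² - 10 - 15 = 256 - 25 ≡ 10; y = λ·(10 - 10) - 1 ≡ 16. → (10, 16)
5P: (10, 16) + (15, 13). λ = (13 - 16)/(15 - 10) ≡ 14/5 mod 17. 5⁻¹ ≡ 7 (mod 17), so λ ≡ 13.
  x = λ² - 10 - 15 = 169 - 25 ≡ 8; y = λ·(10 - 8) - 16 ≡ 10. → (8, 10)

(8, 10)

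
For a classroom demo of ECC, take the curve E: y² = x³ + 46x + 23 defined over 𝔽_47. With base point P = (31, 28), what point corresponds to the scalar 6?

Repeated addition: build up to 6P.
2P: tangent at (31, 28): λ = (3·31² + 46)/(2·28) ≡ 15/9. 9⁻¹ ≡ 21 (mod 47), so λ ≡ 15·21 ≡ 33.
  x = λ² - 31 - 31 = 1089 - 62 ≡ 40; y = λ·(31 - 40) - 28 ≡ 4. → (40, 4)
3P: (40, 4) + (31, 28). λ = (28 - 4)/(31 - 40) ≡ 24/38 mod 47. 38⁻¹ ≡ 26 (mod 47), so λ ≡ 13.
  x = λ² - 40 - 31 = 169 - 71 ≡ 4; y = λ·(40 - 4) - 4 ≡ 41. → (4, 41)
4P: (4, 41) + (31, 28). λ = (28 - 41)/(31 - 4) ≡ 34/27 mod 47. 27⁻¹ ≡ 7 (mod 47), so λ ≡ 3.
  x = λ² - 4 - 31 = 9 - 35 ≡ 21; y = λ·(4 - 21) - 41 ≡ 2. → (21, 2)
5P: (21, 2) + (31, 28). λ = (28 - 2)/(31 - 21) ≡ 26/10 mod 47. 10⁻¹ ≡ 33 (mod 47), so λ ≡ 12.
  x = λ² - 21 - 31 = 144 - 52 ≡ 45; y = λ·(21 - 45) - 2 ≡ 39. → (45, 39)
6P: (45, 39) + (31, 28). λ = (28 - 39)/(31 - 45) ≡ 36/33 mod 47. 33⁻¹ ≡ 10 (mod 47), so λ ≡ 31.
  x = λ² - 45 - 31 = 961 - 76 ≡ 39; y = λ·(45 - 39) - 39 ≡ 6. → (39, 6)

(39, 6)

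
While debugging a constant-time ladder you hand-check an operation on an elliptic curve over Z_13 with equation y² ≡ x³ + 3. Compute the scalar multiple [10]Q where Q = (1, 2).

Repeated addition: build up to 10Q.
2Q: tangent at (1, 2): λ = (3·1² + 0)/(2·2) ≡ 3/4. 4⁻¹ ≡ 10 (mod 13), so λ ≡ 3·10 ≡ 4.
  x = λ² - 1 - 1 = 16 - 2 ≡ 1; y = λ·(1 - 1) - 2 ≡ 11. → (1, 11)
3Q: (1, 11) + (1, 2): same x and y₁ ≡ -y₂, so the sum is O.
4Q: O + (1, 2) = (1, 2) (identity).
5Q: tangent at (1, 2): λ = (3·1² + 0)/(2·2) ≡ 3/4. 4⁻¹ ≡ 10 (mod 13), so λ ≡ 3·10 ≡ 4.
  x = λ² - 1 - 1 = 16 - 2 ≡ 1; y = λ·(1 - 1) - 2 ≡ 11. → (1, 11)
6Q: (1, 11) + (1, 2): same x and y₁ ≡ -y₂, so the sum is O.
7Q: O + (1, 2) = (1, 2) (identity).
8Q: tangent at (1, 2): λ = (3·1² + 0)/(2·2) ≡ 3/4. 4⁻¹ ≡ 10 (mod 13) since 4·10 = 40 ≡ 1, so λ ≡ 3·10 ≡ 4.
  x = λ² - 1 - 1 = 16 - 2 ≡ 1; y = λ·(1 - 1) - 2 ≡ 11. → (1, 11)
9Q: (1, 11) + (1, 2): same x and y₁ ≡ -y₂, so the sum is O.
10Q: O + (1, 2) = (1, 2) (identity).

(1, 2)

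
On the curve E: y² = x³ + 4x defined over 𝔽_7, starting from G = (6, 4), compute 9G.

Double-and-add on 9 = (1001)₂. Start with G = (6, 4) for the leading 1-bit.
double: tangent at (6, 4): λ = (3·6² + 4)/(2·4) ≡ 0/1. 1⁻¹ ≡ 1 (mod 7) since 1·1 = 1 ≡ 1, so λ ≡ 0·1 ≡ 0.
  x = λ² - 6 - 6 = 0 - 12 ≡ 2; y = λ·(6 - 2) - 4 ≡ 3. → (2, 3)
double: tangent at (2, 3): λ = (3·2² + 4)/(2·3) ≡ 2/6. 6⁻¹ ≡ 6 (mod 7) since 6·6 = 36 ≡ 1, so λ ≡ 2·6 ≡ 5.
  x = λ² - 2 - 2 = 25 - 4 ≡ 0; y = λ·(2 - 0) - 3 ≡ 0. → (0, 0)
double: (0, 0) + (0, 0): same x and y₁ ≡ -y₂, so the sum is 𝒪.
add G: 𝒪 + (6, 4) = (6, 4) (identity).

(6, 4)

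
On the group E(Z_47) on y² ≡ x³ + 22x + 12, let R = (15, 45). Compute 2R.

(21, 37)

tangent at (15, 45): λ = (3·15² + 22)/(2·45) ≡ 39/43. 43⁻¹ ≡ 35 (mod 47) since 43·35 = 1505 ≡ 1, so λ ≡ 39·35 ≡ 2.
  x = λ² - 15 - 15 = 4 - 30 ≡ 21; y = λ·(15 - 21) - 45 ≡ 37. → (21, 37)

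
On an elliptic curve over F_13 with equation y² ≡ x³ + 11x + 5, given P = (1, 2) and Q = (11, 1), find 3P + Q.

First 3P:
Repeated addition: build up to 3P.
2P: tangent at (1, 2): λ = (3·1² + 11)/(2·2) ≡ 1/4. 4⁻¹ ≡ 10 (mod 13) since 4·10 = 40 ≡ 1, so λ ≡ 1·10 ≡ 10.
  x = λ² - 1 - 1 = 100 - 2 ≡ 7; y = λ·(1 - 7) - 2 ≡ 3. → (7, 3)
3P: (7, 3) + (1, 2). λ = (2 - 3)/(1 - 7) ≡ 12/7 mod 13. 7⁻¹ ≡ 2 (mod 13) since 7·2 = 14 ≡ 1, so λ ≡ 11.
  x = λ² - 7 - 1 = 121 - 8 ≡ 9; y = λ·(7 - 9) - 3 ≡ 1. → (9, 1)
3P = (9, 1).
Finally 3P + Q:
(9, 1) + (11, 1). λ = (1 - 1)/(11 - 9) ≡ 0/2 mod 13. 2⁻¹ ≡ 7 (mod 13) since 2·7 = 14 ≡ 1, so λ ≡ 0.
  x = λ² - 9 - 11 = 0 - 20 ≡ 6; y = λ·(9 - 6) - 1 ≡ 12. → (6, 12)

(6, 12)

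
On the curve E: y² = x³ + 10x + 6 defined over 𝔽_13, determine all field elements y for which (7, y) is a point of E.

x³ + 10x + 6 = 419 ≡ 3 (mod 13).
Square roots of 3 mod 13: 4 and 9 (since 4² = 16 ≡ 3).

4, 9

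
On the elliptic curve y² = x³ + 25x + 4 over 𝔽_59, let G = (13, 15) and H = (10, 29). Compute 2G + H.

(47, 49)

First 2G:
Repeated addition: build up to 2G.
2G: tangent at (13, 15): λ = (3·13² + 25)/(2·15) ≡ 1/30. 30⁻¹ ≡ 2 (mod 59), so λ ≡ 1·2 ≡ 2.
  x = λ² - 13 - 13 = 4 - 26 ≡ 37; y = λ·(13 - 37) - 15 ≡ 55. → (37, 55)
2G = (37, 55).
Finally 2G + H:
(37, 55) + (10, 29). λ = (29 - 55)/(10 - 37) ≡ 33/32 mod 59. 32⁻¹ ≡ 24 (mod 59), so λ ≡ 25.
  x = λ² - 37 - 10 = 625 - 47 ≡ 47; y = λ·(37 - 47) - 55 ≡ 49. → (47, 49)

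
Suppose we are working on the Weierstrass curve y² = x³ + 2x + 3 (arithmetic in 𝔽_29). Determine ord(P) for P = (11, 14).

12

2P: tangent at (11, 14): λ = (3·11² + 2)/(2·14) ≡ 17/28. 28⁻¹ ≡ 28 (mod 29) since 28·28 = 784 ≡ 1, so λ ≡ 17·28 ≡ 12.
  x = λ² - 11 - 11 = 144 - 22 ≡ 6; y = λ·(11 - 6) - 14 ≡ 17. → (6, 17)
3P: (6, 17) + (11, 14). λ = (14 - 17)/(11 - 6) ≡ 26/5 mod 29. 5⁻¹ ≡ 6 (mod 29) since 5·6 = 30 ≡ 1, so λ ≡ 11.
  x = λ² - 6 - 11 = 121 - 17 ≡ 17; y = λ·(6 - 17) - 17 ≡ 7. → (17, 7)
4P: (17, 7) + (11, 14). λ = (14 - 7)/(11 - 17) ≡ 7/23 mod 29. 23⁻¹ ≡ 24 (mod 29) since 23·24 = 552 ≡ 1, so λ ≡ 23.
  x = λ² - 17 - 11 = 529 - 28 ≡ 8; y = λ·(17 - 8) - 7 ≡ 26. → (8, 26)
5P: (8, 26) + (11, 14). λ = (14 - 26)/(11 - 8) ≡ 17/3 mod 29. 3⁻¹ ≡ 10 (mod 29) since 3·10 = 30 ≡ 1, so λ ≡ 25.
  x = λ² - 8 - 11 = 625 - 19 ≡ 26; y = λ·(8 - 26) - 26 ≡ 17. → (26, 17)
6P: (26, 17) + (11, 14). λ = (14 - 17)/(11 - 26) ≡ 26/14 mod 29. 14⁻¹ ≡ 27 (mod 29) since 14·27 = 378 ≡ 1, so λ ≡ 6.
  x = λ² - 26 - 11 = 36 - 37 ≡ 28; y = λ·(26 - 28) - 17 ≡ 0. → (28, 0)
7P: (28, 0) + (11, 14). λ = (14 - 0)/(11 - 28) ≡ 14/12 mod 29. 12⁻¹ ≡ 17 (mod 29), so λ ≡ 6.
  x = λ² - 28 - 11 = 36 - 39 ≡ 26; y = λ·(28 - 26) - 0 ≡ 12. → (26, 12)
8P: (26, 12) + (11, 14). λ = (14 - 12)/(11 - 26) ≡ 2/14 mod 29. 14⁻¹ ≡ 27 (mod 29) since 14·27 = 378 ≡ 1, so λ ≡ 25.
  x = λ² - 26 - 11 = 625 - 37 ≡ 8; y = λ·(26 - 8) - 12 ≡ 3. → (8, 3)
9P: (8, 3) + (11, 14). λ = (14 - 3)/(11 - 8) ≡ 11/3 mod 29. 3⁻¹ ≡ 10 (mod 29) since 3·10 = 30 ≡ 1, so λ ≡ 23.
  x = λ² - 8 - 11 = 529 - 19 ≡ 17; y = λ·(8 - 17) - 3 ≡ 22. → (17, 22)
10P: (17, 22) + (11, 14). λ = (14 - 22)/(11 - 17) ≡ 21/23 mod 29. 23⁻¹ ≡ 24 (mod 29), so λ ≡ 11.
  x = λ² - 17 - 11 = 121 - 28 ≡ 6; y = λ·(17 - 6) - 22 ≡ 12. → (6, 12)
11P: (6, 12) + (11, 14). λ = (14 - 12)/(11 - 6) ≡ 2/5 mod 29. 5⁻¹ ≡ 6 (mod 29) since 5·6 = 30 ≡ 1, so λ ≡ 12.
  x = λ² - 6 - 11 = 144 - 17 ≡ 11; y = λ·(6 - 11) - 12 ≡ 15. → (11, 15)
12P: (11, 15) + (11, 14): same x and y₁ ≡ -y₂, so the sum is 𝒪.
12P = 𝒪, so the order is 12.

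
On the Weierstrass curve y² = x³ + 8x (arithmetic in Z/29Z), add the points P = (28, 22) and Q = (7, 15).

(28, 22) + (7, 15). λ = (15 - 22)/(7 - 28) ≡ 22/8 mod 29. 8⁻¹ ≡ 11 (mod 29), so λ ≡ 10.
  x = λ² - 28 - 7 = 100 - 35 ≡ 7; y = λ·(28 - 7) - 22 ≡ 14. → (7, 14)

(7, 14)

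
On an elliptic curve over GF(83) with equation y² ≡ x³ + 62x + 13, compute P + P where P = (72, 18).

tangent at (72, 18): λ = (3·72² + 62)/(2·18) ≡ 10/36. 36⁻¹ ≡ 30 (mod 83) since 36·30 = 1080 ≡ 1, so λ ≡ 10·30 ≡ 51.
  x = λ² - 72 - 72 = 2601 - 144 ≡ 50; y = λ·(72 - 50) - 18 ≡ 25. → (50, 25)

(50, 25)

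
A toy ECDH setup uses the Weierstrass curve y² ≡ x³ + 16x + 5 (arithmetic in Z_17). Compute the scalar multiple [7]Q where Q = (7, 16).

(12, 15)

Repeated addition: build up to 7Q.
2Q: tangent at (7, 16): λ = (3·7² + 16)/(2·16) ≡ 10/15. 15⁻¹ ≡ 8 (mod 17) since 15·8 = 120 ≡ 1, so λ ≡ 10·8 ≡ 12.
  x = λ² - 7 - 7 = 144 - 14 ≡ 11; y = λ·(7 - 11) - 16 ≡ 4. → (11, 4)
3Q: (11, 4) + (7, 16). λ = (16 - 4)/(7 - 11) ≡ 12/13 mod 17. 13⁻¹ ≡ 4 (mod 17) since 13·4 = 52 ≡ 1, so λ ≡ 14.
  x = λ² - 11 - 7 = 196 - 18 ≡ 8; y = λ·(11 - 8) - 4 ≡ 4. → (8, 4)
4Q: (8, 4) + (7, 16). λ = (16 - 4)/(7 - 8) ≡ 12/16 mod 17. 16⁻¹ ≡ 16 (mod 17), so λ ≡ 5.
  x = λ² - 8 - 7 = 25 - 15 ≡ 10; y = λ·(8 - 10) - 4 ≡ 3. → (10, 3)
5Q: (10, 3) + (7, 16). λ = (16 - 3)/(7 - 10) ≡ 13/14 mod 17. 14⁻¹ ≡ 11 (mod 17), so λ ≡ 7.
  x = λ² - 10 - 7 = 49 - 17 ≡ 15; y = λ·(10 - 15) - 3 ≡ 13. → (15, 13)
6Q: (15, 13) + (7, 16). λ = (16 - 13)/(7 - 15) ≡ 3/9 mod 17. 9⁻¹ ≡ 2 (mod 17) since 9·2 = 18 ≡ 1, so λ ≡ 6.
  x = λ² - 15 - 7 = 36 - 22 ≡ 14; y = λ·(15 - 14) - 13 ≡ 10. → (14, 10)
7Q: (14, 10) + (7, 16). λ = (16 - 10)/(7 - 14) ≡ 6/10 mod 17. 10⁻¹ ≡ 12 (mod 17), so λ ≡ 4.
  x = λ² - 14 - 7 = 16 - 21 ≡ 12; y = λ·(14 - 12) - 10 ≡ 15. → (12, 15)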